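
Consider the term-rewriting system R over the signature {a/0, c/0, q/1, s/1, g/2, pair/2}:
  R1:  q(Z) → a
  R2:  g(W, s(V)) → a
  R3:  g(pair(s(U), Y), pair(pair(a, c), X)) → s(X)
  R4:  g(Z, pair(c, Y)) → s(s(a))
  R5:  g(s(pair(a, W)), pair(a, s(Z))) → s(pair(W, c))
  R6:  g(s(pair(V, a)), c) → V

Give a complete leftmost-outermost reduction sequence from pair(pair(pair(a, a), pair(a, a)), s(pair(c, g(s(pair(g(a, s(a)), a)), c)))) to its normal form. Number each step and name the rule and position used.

pair(pair(pair(a, a), pair(a, a)), s(pair(c, a)))

1. pair(pair(pair(a, a), pair(a, a)), s(pair(c, g(s(pair(g(a, s(a)), a)), c))))  →  pair(pair(pair(a, a), pair(a, a)), s(pair(c, g(a, s(a)))))   [R6 at 2.1.2]
2. pair(pair(pair(a, a), pair(a, a)), s(pair(c, g(a, s(a)))))  →  pair(pair(pair(a, a), pair(a, a)), s(pair(c, a)))   [R2 at 2.1.2]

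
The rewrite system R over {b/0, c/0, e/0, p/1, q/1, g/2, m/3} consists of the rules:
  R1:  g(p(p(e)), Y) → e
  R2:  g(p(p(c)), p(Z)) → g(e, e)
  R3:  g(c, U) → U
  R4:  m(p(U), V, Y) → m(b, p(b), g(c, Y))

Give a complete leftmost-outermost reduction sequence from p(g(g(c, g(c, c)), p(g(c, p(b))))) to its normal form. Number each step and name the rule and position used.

1. p(g(g(c, g(c, c)), p(g(c, p(b)))))  →  p(g(g(c, c), p(g(c, p(b)))))   [R3 at 1.1]
2. p(g(g(c, c), p(g(c, p(b)))))  →  p(g(c, p(g(c, p(b)))))   [R3 at 1.1]
3. p(g(c, p(g(c, p(b)))))  →  p(p(g(c, p(b))))   [R3 at 1]
4. p(p(g(c, p(b))))  →  p(p(p(b)))   [R3 at 1.1]

p(p(p(b)))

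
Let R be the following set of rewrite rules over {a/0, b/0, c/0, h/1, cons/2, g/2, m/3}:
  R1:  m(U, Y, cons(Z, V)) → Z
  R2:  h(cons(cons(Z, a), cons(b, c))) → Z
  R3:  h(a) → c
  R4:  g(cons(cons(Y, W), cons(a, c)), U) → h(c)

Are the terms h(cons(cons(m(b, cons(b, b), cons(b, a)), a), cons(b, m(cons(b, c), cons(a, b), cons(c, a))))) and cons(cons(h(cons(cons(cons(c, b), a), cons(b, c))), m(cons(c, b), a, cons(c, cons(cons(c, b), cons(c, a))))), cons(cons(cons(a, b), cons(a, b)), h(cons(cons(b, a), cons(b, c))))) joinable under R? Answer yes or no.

Reduce t₁ = h(cons(cons(m(b, cons(b, b), cons(b, a)), a), cons(b, m(cons(b, c), cons(a, b), cons(c, a))))):
1. h(cons(cons(m(b, cons(b, b), cons(b, a)), a), cons(b, m(cons(b, c), cons(a, b), cons(c, a)))))  →  h(cons(cons(b, a), cons(b, m(cons(b, c), cons(a, b), cons(c, a)))))   [R1 at 1.1.1]
2. h(cons(cons(b, a), cons(b, m(cons(b, c), cons(a, b), cons(c, a)))))  →  h(cons(cons(b, a), cons(b, c)))   [R1 at 1.2.2]
3. h(cons(cons(b, a), cons(b, c)))  →  b   [R2 at ε]

Reduce t₂ = cons(cons(h(cons(cons(cons(c, b), a), cons(b, c))), m(cons(c, b), a, cons(c, cons(cons(c, b), cons(c, a))))), cons(cons(cons(a, b), cons(a, b)), h(cons(cons(b, a), cons(b, c))))):
1. cons(cons(h(cons(cons(cons(c, b), a), cons(b, c))), m(cons(c, b), a, cons(c, cons(cons(c, b), cons(c, a))))), cons(cons(cons(a, b), cons(a, b)), h(cons(cons(b, a), cons(b, c)))))  →  cons(cons(cons(c, b), m(cons(c, b), a, cons(c, cons(cons(c, b), cons(c, a))))), cons(cons(cons(a, b), cons(a, b)), h(cons(cons(b, a), cons(b, c)))))   [R2 at 1.1]
2. cons(cons(cons(c, b), m(cons(c, b), a, cons(c, cons(cons(c, b), cons(c, a))))), cons(cons(cons(a, b), cons(a, b)), h(cons(cons(b, a), cons(b, c)))))  →  cons(cons(cons(c, b), c), cons(cons(cons(a, b), cons(a, b)), h(cons(cons(b, a), cons(b, c)))))   [R1 at 1.2]
3. cons(cons(cons(c, b), c), cons(cons(cons(a, b), cons(a, b)), h(cons(cons(b, a), cons(b, c)))))  →  cons(cons(cons(c, b), c), cons(cons(cons(a, b), cons(a, b)), b))   [R2 at 2.2]

no — NF(t₁) = b, NF(t₂) = cons(cons(cons(c, b), c), cons(cons(cons(a, b), cons(a, b)), b))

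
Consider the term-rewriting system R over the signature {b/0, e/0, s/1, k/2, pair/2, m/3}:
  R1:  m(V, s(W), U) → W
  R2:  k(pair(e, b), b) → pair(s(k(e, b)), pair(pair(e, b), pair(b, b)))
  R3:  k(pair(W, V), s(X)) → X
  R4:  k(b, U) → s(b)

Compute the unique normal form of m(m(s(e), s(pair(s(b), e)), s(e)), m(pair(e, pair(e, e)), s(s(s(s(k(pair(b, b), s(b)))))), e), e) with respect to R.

s(s(b))

1. m(m(s(e), s(pair(s(b), e)), s(e)), m(pair(e, pair(e, e)), s(s(s(s(k(pair(b, b), s(b)))))), e), e)  →  m(pair(s(b), e), m(pair(e, pair(e, e)), s(s(s(s(k(pair(b, b), s(b)))))), e), e)   [R1 at 1]
2. m(pair(s(b), e), m(pair(e, pair(e, e)), s(s(s(s(k(pair(b, b), s(b)))))), e), e)  →  m(pair(s(b), e), s(s(s(k(pair(b, b), s(b))))), e)   [R1 at 2]
3. m(pair(s(b), e), s(s(s(k(pair(b, b), s(b))))), e)  →  s(s(k(pair(b, b), s(b))))   [R1 at ε]
4. s(s(k(pair(b, b), s(b))))  →  s(s(b))   [R3 at 1.1]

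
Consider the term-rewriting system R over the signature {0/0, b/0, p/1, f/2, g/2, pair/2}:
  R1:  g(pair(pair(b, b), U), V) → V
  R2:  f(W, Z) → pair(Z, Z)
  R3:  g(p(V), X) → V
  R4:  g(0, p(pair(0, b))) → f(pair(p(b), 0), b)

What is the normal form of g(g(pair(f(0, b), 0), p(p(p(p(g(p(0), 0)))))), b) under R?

1. g(g(pair(f(0, b), 0), p(p(p(p(g(p(0), 0)))))), b)  →  g(g(pair(pair(b, b), 0), p(p(p(p(g(p(0), 0)))))), b)   [R2 at 1.1.1]
2. g(g(pair(pair(b, b), 0), p(p(p(p(g(p(0), 0)))))), b)  →  g(p(p(p(p(g(p(0), 0))))), b)   [R1 at 1]
3. g(p(p(p(p(g(p(0), 0))))), b)  →  p(p(p(g(p(0), 0))))   [R3 at ε]
4. p(p(p(g(p(0), 0))))  →  p(p(p(0)))   [R3 at 1.1.1]

p(p(p(0)))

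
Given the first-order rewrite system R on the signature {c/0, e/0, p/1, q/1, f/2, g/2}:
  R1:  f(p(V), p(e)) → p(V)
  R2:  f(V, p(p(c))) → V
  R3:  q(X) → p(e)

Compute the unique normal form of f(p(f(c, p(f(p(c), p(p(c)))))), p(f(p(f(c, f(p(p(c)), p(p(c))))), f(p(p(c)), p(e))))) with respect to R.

1. f(p(f(c, p(f(p(c), p(p(c)))))), p(f(p(f(c, f(p(p(c)), p(p(c))))), f(p(p(c)), p(e)))))  →  f(p(f(c, p(p(c)))), p(f(p(f(c, f(p(p(c)), p(p(c))))), f(p(p(c)), p(e)))))   [R2 at 1.1.2.1]
2. f(p(f(c, p(p(c)))), p(f(p(f(c, f(p(p(c)), p(p(c))))), f(p(p(c)), p(e)))))  →  f(p(c), p(f(p(f(c, f(p(p(c)), p(p(c))))), f(p(p(c)), p(e)))))   [R2 at 1.1]
3. f(p(c), p(f(p(f(c, f(p(p(c)), p(p(c))))), f(p(p(c)), p(e)))))  →  f(p(c), p(f(p(f(c, p(p(c)))), f(p(p(c)), p(e)))))   [R2 at 2.1.1.1.2]
4. f(p(c), p(f(p(f(c, p(p(c)))), f(p(p(c)), p(e)))))  →  f(p(c), p(f(p(c), f(p(p(c)), p(e)))))   [R2 at 2.1.1.1]
5. f(p(c), p(f(p(c), f(p(p(c)), p(e)))))  →  f(p(c), p(f(p(c), p(p(c)))))   [R1 at 2.1.2]
6. f(p(c), p(f(p(c), p(p(c)))))  →  f(p(c), p(p(c)))   [R2 at 2.1]
7. f(p(c), p(p(c)))  →  p(c)   [R2 at ε]

p(c)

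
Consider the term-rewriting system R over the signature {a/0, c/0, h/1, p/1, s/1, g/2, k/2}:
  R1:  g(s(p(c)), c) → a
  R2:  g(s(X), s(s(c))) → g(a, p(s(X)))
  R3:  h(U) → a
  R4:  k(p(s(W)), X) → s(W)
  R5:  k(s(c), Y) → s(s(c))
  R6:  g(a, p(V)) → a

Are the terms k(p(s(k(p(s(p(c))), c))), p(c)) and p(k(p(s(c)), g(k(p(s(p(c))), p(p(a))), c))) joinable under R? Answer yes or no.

Reduce t₁ = k(p(s(k(p(s(p(c))), c))), p(c)):
1. k(p(s(k(p(s(p(c))), c))), p(c))  →  s(k(p(s(p(c))), c))   [R4 at ε]
2. s(k(p(s(p(c))), c))  →  s(s(p(c)))   [R4 at 1]

Reduce t₂ = p(k(p(s(c)), g(k(p(s(p(c))), p(p(a))), c))):
1. p(k(p(s(c)), g(k(p(s(p(c))), p(p(a))), c)))  →  p(s(c))   [R4 at 1]

no — NF(t₁) = s(s(p(c))), NF(t₂) = p(s(c))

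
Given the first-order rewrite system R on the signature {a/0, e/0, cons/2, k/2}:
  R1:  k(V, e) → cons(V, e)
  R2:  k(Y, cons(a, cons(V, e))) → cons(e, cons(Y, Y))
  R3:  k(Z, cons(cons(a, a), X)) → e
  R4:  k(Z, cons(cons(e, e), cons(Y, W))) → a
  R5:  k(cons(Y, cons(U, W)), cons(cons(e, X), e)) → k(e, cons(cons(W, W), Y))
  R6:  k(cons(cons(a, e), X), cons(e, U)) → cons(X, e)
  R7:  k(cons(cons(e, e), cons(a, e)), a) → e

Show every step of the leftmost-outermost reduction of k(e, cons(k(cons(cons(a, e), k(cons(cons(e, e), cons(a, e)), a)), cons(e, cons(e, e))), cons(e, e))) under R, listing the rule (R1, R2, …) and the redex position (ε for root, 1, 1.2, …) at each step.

a

1. k(e, cons(k(cons(cons(a, e), k(cons(cons(e, e), cons(a, e)), a)), cons(e, cons(e, e))), cons(e, e)))  →  k(e, cons(cons(k(cons(cons(e, e), cons(a, e)), a), e), cons(e, e)))   [R6 at 2.1]
2. k(e, cons(cons(k(cons(cons(e, e), cons(a, e)), a), e), cons(e, e)))  →  k(e, cons(cons(e, e), cons(e, e)))   [R7 at 2.1.1]
3. k(e, cons(cons(e, e), cons(e, e)))  →  a   [R4 at ε]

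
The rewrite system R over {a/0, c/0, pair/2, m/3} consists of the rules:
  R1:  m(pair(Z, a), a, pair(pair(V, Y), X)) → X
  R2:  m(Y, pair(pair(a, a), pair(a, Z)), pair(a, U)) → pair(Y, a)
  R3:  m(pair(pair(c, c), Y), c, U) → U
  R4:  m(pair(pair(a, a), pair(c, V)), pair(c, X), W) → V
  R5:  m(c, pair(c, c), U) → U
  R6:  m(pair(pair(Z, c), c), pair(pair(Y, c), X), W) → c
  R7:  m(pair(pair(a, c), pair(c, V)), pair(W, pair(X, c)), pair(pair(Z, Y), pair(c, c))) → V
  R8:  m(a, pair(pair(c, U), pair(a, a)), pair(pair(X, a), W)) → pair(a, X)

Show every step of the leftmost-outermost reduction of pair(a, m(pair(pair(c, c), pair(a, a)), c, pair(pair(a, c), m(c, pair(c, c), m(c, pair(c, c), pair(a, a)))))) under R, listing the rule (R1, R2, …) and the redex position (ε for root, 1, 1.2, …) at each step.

pair(a, pair(pair(a, c), pair(a, a)))

1. pair(a, m(pair(pair(c, c), pair(a, a)), c, pair(pair(a, c), m(c, pair(c, c), m(c, pair(c, c), pair(a, a))))))  →  pair(a, pair(pair(a, c), m(c, pair(c, c), m(c, pair(c, c), pair(a, a)))))   [R3 at 2]
2. pair(a, pair(pair(a, c), m(c, pair(c, c), m(c, pair(c, c), pair(a, a)))))  →  pair(a, pair(pair(a, c), m(c, pair(c, c), pair(a, a))))   [R5 at 2.2]
3. pair(a, pair(pair(a, c), m(c, pair(c, c), pair(a, a))))  →  pair(a, pair(pair(a, c), pair(a, a)))   [R5 at 2.2]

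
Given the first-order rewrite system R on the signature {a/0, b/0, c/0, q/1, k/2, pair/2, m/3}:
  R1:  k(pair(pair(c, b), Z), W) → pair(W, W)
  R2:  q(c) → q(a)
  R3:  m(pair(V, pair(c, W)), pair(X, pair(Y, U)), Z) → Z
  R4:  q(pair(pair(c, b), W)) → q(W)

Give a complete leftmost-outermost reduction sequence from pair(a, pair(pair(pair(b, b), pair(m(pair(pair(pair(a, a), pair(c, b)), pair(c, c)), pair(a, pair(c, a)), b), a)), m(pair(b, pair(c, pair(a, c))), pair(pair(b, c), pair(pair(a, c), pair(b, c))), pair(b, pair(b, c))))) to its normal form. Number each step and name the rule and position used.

1. pair(a, pair(pair(pair(b, b), pair(m(pair(pair(pair(a, a), pair(c, b)), pair(c, c)), pair(a, pair(c, a)), b), a)), m(pair(b, pair(c, pair(a, c))), pair(pair(b, c), pair(pair(a, c), pair(b, c))), pair(b, pair(b, c)))))  →  pair(a, pair(pair(pair(b, b), pair(b, a)), m(pair(b, pair(c, pair(a, c))), pair(pair(b, c), pair(pair(a, c), pair(b, c))), pair(b, pair(b, c)))))   [R3 at 2.1.2.1]
2. pair(a, pair(pair(pair(b, b), pair(b, a)), m(pair(b, pair(c, pair(a, c))), pair(pair(b, c), pair(pair(a, c), pair(b, c))), pair(b, pair(b, c)))))  →  pair(a, pair(pair(pair(b, b), pair(b, a)), pair(b, pair(b, c))))   [R3 at 2.2]

pair(a, pair(pair(pair(b, b), pair(b, a)), pair(b, pair(b, c))))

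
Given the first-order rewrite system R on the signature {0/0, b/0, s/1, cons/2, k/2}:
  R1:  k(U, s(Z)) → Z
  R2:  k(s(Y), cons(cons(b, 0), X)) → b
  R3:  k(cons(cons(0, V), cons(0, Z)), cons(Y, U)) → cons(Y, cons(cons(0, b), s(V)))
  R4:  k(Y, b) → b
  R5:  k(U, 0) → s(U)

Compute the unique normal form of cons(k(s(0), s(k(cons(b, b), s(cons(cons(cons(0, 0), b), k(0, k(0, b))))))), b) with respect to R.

cons(cons(cons(cons(0, 0), b), b), b)

1. cons(k(s(0), s(k(cons(b, b), s(cons(cons(cons(0, 0), b), k(0, k(0, b))))))), b)  →  cons(k(cons(b, b), s(cons(cons(cons(0, 0), b), k(0, k(0, b))))), b)   [R1 at 1]
2. cons(k(cons(b, b), s(cons(cons(cons(0, 0), b), k(0, k(0, b))))), b)  →  cons(cons(cons(cons(0, 0), b), k(0, k(0, b))), b)   [R1 at 1]
3. cons(cons(cons(cons(0, 0), b), k(0, k(0, b))), b)  →  cons(cons(cons(cons(0, 0), b), k(0, b)), b)   [R4 at 1.2.2]
4. cons(cons(cons(cons(0, 0), b), k(0, b)), b)  →  cons(cons(cons(cons(0, 0), b), b), b)   [R4 at 1.2]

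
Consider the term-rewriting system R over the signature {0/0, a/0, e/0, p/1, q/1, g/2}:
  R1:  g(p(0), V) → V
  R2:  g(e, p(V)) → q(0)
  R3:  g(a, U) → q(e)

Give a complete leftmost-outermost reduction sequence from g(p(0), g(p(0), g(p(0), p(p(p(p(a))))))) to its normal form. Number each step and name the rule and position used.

1. g(p(0), g(p(0), g(p(0), p(p(p(p(a)))))))  →  g(p(0), g(p(0), p(p(p(p(a))))))   [R1 at ε]
2. g(p(0), g(p(0), p(p(p(p(a))))))  →  g(p(0), p(p(p(p(a)))))   [R1 at ε]
3. g(p(0), p(p(p(p(a)))))  →  p(p(p(p(a))))   [R1 at ε]

p(p(p(p(a))))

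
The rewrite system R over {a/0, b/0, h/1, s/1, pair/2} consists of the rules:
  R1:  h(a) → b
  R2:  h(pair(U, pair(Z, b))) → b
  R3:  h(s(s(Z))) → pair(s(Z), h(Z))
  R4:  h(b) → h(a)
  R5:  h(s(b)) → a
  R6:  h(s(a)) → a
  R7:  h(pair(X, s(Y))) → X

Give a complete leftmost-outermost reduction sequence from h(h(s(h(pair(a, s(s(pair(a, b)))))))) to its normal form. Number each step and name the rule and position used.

b

1. h(h(s(h(pair(a, s(s(pair(a, b))))))))  →  h(h(s(a)))   [R7 at 1.1.1]
2. h(h(s(a)))  →  h(a)   [R6 at 1]
3. h(a)  →  b   [R1 at ε]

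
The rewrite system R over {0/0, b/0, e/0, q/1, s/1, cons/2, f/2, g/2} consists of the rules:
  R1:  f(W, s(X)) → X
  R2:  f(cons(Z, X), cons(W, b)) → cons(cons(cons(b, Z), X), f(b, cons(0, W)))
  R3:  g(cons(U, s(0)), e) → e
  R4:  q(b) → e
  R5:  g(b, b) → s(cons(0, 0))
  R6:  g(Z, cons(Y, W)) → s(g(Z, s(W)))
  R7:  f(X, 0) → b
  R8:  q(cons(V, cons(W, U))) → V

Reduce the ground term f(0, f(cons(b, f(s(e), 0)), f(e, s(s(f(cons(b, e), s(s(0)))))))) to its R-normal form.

1. f(0, f(cons(b, f(s(e), 0)), f(e, s(s(f(cons(b, e), s(s(0))))))))  →  f(0, f(cons(b, b), f(e, s(s(f(cons(b, e), s(s(0))))))))   [R7 at 2.1.2]
2. f(0, f(cons(b, b), f(e, s(s(f(cons(b, e), s(s(0))))))))  →  f(0, f(cons(b, b), s(f(cons(b, e), s(s(0))))))   [R1 at 2.2]
3. f(0, f(cons(b, b), s(f(cons(b, e), s(s(0))))))  →  f(0, f(cons(b, e), s(s(0))))   [R1 at 2]
4. f(0, f(cons(b, e), s(s(0))))  →  f(0, s(0))   [R1 at 2]
5. f(0, s(0))  →  0   [R1 at ε]

0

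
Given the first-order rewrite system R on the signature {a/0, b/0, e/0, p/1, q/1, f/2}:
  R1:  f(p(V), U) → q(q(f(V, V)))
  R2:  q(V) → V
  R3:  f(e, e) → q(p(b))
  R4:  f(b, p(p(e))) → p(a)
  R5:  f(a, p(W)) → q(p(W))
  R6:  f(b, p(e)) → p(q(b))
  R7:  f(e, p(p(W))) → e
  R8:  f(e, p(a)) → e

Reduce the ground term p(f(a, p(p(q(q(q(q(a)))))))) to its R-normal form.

p(p(p(a)))

1. p(f(a, p(p(q(q(q(q(a))))))))  →  p(q(p(p(q(q(q(q(a))))))))   [R5 at 1]
2. p(q(p(p(q(q(q(q(a))))))))  →  p(p(p(q(q(q(q(a)))))))   [R2 at 1]
3. p(p(p(q(q(q(q(a)))))))  →  p(p(p(q(q(q(a))))))   [R2 at 1.1.1]
4. p(p(p(q(q(q(a))))))  →  p(p(p(q(q(a)))))   [R2 at 1.1.1]
5. p(p(p(q(q(a)))))  →  p(p(p(q(a))))   [R2 at 1.1.1]
6. p(p(p(q(a))))  →  p(p(p(a)))   [R2 at 1.1.1]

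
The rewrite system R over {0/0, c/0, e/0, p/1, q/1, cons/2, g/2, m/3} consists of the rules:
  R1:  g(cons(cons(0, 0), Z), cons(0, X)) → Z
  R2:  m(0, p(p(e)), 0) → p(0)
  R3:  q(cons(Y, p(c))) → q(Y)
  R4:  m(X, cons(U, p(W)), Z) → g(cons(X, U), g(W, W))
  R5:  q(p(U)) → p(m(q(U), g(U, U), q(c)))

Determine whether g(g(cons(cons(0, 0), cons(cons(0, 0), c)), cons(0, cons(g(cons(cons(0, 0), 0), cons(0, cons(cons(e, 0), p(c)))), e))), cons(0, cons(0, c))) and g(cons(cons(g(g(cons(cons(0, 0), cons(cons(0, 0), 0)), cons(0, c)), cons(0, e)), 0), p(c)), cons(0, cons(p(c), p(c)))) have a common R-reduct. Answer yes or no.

Reduce t₁ = g(g(cons(cons(0, 0), cons(cons(0, 0), c)), cons(0, cons(g(cons(cons(0, 0), 0), cons(0, cons(cons(e, 0), p(c)))), e))), cons(0, cons(0, c))):
1. g(g(cons(cons(0, 0), cons(cons(0, 0), c)), cons(0, cons(g(cons(cons(0, 0), 0), cons(0, cons(cons(e, 0), p(c)))), e))), cons(0, cons(0, c)))  →  g(cons(cons(0, 0), c), cons(0, cons(0, c)))   [R1 at 1]
2. g(cons(cons(0, 0), c), cons(0, cons(0, c)))  →  c   [R1 at ε]

Reduce t₂ = g(cons(cons(g(g(cons(cons(0, 0), cons(cons(0, 0), 0)), cons(0, c)), cons(0, e)), 0), p(c)), cons(0, cons(p(c), p(c)))):
1. g(cons(cons(g(g(cons(cons(0, 0), cons(cons(0, 0), 0)), cons(0, c)), cons(0, e)), 0), p(c)), cons(0, cons(p(c), p(c))))  →  g(cons(cons(g(cons(cons(0, 0), 0), cons(0, e)), 0), p(c)), cons(0, cons(p(c), p(c))))   [R1 at 1.1.1.1]
2. g(cons(cons(g(cons(cons(0, 0), 0), cons(0, e)), 0), p(c)), cons(0, cons(p(c), p(c))))  →  g(cons(cons(0, 0), p(c)), cons(0, cons(p(c), p(c))))   [R1 at 1.1.1]
3. g(cons(cons(0, 0), p(c)), cons(0, cons(p(c), p(c))))  →  p(c)   [R1 at ε]

no — NF(t₁) = c, NF(t₂) = p(c)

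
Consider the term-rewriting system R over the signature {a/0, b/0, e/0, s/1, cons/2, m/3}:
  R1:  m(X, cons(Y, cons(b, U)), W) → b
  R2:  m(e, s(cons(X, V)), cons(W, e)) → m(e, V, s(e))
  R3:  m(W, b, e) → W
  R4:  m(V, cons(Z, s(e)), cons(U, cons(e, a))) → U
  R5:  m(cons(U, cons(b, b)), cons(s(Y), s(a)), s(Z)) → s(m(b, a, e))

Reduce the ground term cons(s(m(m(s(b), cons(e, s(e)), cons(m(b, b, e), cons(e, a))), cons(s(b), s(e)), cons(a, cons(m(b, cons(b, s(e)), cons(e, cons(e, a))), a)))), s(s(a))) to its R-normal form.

cons(s(a), s(s(a)))

1. cons(s(m(m(s(b), cons(e, s(e)), cons(m(b, b, e), cons(e, a))), cons(s(b), s(e)), cons(a, cons(m(b, cons(b, s(e)), cons(e, cons(e, a))), a)))), s(s(a)))  →  cons(s(m(m(b, b, e), cons(s(b), s(e)), cons(a, cons(m(b, cons(b, s(e)), cons(e, cons(e, a))), a)))), s(s(a)))   [R4 at 1.1.1]
2. cons(s(m(m(b, b, e), cons(s(b), s(e)), cons(a, cons(m(b, cons(b, s(e)), cons(e, cons(e, a))), a)))), s(s(a)))  →  cons(s(m(b, cons(s(b), s(e)), cons(a, cons(m(b, cons(b, s(e)), cons(e, cons(e, a))), a)))), s(s(a)))   [R3 at 1.1.1]
3. cons(s(m(b, cons(s(b), s(e)), cons(a, cons(m(b, cons(b, s(e)), cons(e, cons(e, a))), a)))), s(s(a)))  →  cons(s(m(b, cons(s(b), s(e)), cons(a, cons(e, a)))), s(s(a)))   [R4 at 1.1.3.2.1]
4. cons(s(m(b, cons(s(b), s(e)), cons(a, cons(e, a)))), s(s(a)))  →  cons(s(a), s(s(a)))   [R4 at 1.1]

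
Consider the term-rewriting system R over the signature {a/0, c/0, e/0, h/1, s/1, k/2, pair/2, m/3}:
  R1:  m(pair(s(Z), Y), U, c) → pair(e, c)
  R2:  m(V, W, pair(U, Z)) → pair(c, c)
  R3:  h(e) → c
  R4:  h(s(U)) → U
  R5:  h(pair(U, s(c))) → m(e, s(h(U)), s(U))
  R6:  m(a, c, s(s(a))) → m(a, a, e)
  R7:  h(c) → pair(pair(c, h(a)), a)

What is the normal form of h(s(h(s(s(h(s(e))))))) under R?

1. h(s(h(s(s(h(s(e)))))))  →  h(s(s(h(s(e)))))   [R4 at ε]
2. h(s(s(h(s(e)))))  →  s(h(s(e)))   [R4 at ε]
3. s(h(s(e)))  →  s(e)   [R4 at 1]

s(e)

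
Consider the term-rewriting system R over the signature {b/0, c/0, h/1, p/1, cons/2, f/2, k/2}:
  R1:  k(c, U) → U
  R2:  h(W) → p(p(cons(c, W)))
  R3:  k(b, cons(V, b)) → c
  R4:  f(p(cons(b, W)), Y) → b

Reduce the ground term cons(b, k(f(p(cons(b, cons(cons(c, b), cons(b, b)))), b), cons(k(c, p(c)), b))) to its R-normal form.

1. cons(b, k(f(p(cons(b, cons(cons(c, b), cons(b, b)))), b), cons(k(c, p(c)), b)))  →  cons(b, k(b, cons(k(c, p(c)), b)))   [R4 at 2.1]
2. cons(b, k(b, cons(k(c, p(c)), b)))  →  cons(b, c)   [R3 at 2]

cons(b, c)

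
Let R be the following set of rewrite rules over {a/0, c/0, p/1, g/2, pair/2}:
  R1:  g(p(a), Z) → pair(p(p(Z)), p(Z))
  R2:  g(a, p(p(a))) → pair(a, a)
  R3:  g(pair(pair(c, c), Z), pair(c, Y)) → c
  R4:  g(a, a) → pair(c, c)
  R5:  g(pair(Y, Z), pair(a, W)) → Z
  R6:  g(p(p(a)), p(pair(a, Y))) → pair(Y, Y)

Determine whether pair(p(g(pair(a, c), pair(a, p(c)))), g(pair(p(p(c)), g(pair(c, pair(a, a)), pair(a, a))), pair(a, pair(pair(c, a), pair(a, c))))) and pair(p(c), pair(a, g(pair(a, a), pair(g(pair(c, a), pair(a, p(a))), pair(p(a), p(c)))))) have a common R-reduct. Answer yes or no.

Reduce t₁ = pair(p(g(pair(a, c), pair(a, p(c)))), g(pair(p(p(c)), g(pair(c, pair(a, a)), pair(a, a))), pair(a, pair(pair(c, a), pair(a, c))))):
1. pair(p(g(pair(a, c), pair(a, p(c)))), g(pair(p(p(c)), g(pair(c, pair(a, a)), pair(a, a))), pair(a, pair(pair(c, a), pair(a, c)))))  →  pair(p(c), g(pair(p(p(c)), g(pair(c, pair(a, a)), pair(a, a))), pair(a, pair(pair(c, a), pair(a, c)))))   [R5 at 1.1]
2. pair(p(c), g(pair(p(p(c)), g(pair(c, pair(a, a)), pair(a, a))), pair(a, pair(pair(c, a), pair(a, c)))))  →  pair(p(c), g(pair(c, pair(a, a)), pair(a, a)))   [R5 at 2]
3. pair(p(c), g(pair(c, pair(a, a)), pair(a, a)))  →  pair(p(c), pair(a, a))   [R5 at 2]

Reduce t₂ = pair(p(c), pair(a, g(pair(a, a), pair(g(pair(c, a), pair(a, p(a))), pair(p(a), p(c)))))):
1. pair(p(c), pair(a, g(pair(a, a), pair(g(pair(c, a), pair(a, p(a))), pair(p(a), p(c))))))  →  pair(p(c), pair(a, g(pair(a, a), pair(a, pair(p(a), p(c))))))   [R5 at 2.2.2.1]
2. pair(p(c), pair(a, g(pair(a, a), pair(a, pair(p(a), p(c))))))  →  pair(p(c), pair(a, a))   [R5 at 2.2]

yes — NF(t₁) = pair(p(c), pair(a, a)), NF(t₂) = pair(p(c), pair(a, a))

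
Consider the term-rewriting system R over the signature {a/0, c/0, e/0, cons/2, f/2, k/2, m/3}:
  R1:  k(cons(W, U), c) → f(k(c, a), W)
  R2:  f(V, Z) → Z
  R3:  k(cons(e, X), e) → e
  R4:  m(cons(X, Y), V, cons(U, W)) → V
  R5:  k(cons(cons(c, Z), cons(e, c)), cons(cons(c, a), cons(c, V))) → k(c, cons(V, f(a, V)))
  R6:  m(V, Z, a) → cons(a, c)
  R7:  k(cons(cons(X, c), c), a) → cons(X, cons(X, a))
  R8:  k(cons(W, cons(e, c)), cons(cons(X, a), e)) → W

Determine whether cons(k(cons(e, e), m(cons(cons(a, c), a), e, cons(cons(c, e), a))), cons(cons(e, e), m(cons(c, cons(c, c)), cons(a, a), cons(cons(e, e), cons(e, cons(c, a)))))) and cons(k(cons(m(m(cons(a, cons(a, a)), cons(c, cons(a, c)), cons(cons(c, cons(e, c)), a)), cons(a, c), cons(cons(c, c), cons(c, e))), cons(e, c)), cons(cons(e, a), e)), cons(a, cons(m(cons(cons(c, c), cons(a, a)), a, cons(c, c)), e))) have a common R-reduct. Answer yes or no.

Reduce t₁ = cons(k(cons(e, e), m(cons(cons(a, c), a), e, cons(cons(c, e), a))), cons(cons(e, e), m(cons(c, cons(c, c)), cons(a, a), cons(cons(e, e), cons(e, cons(c, a)))))):
1. cons(k(cons(e, e), m(cons(cons(a, c), a), e, cons(cons(c, e), a))), cons(cons(e, e), m(cons(c, cons(c, c)), cons(a, a), cons(cons(e, e), cons(e, cons(c, a))))))  →  cons(k(cons(e, e), e), cons(cons(e, e), m(cons(c, cons(c, c)), cons(a, a), cons(cons(e, e), cons(e, cons(c, a))))))   [R4 at 1.2]
2. cons(k(cons(e, e), e), cons(cons(e, e), m(cons(c, cons(c, c)), cons(a, a), cons(cons(e, e), cons(e, cons(c, a))))))  →  cons(e, cons(cons(e, e), m(cons(c, cons(c, c)), cons(a, a), cons(cons(e, e), cons(e, cons(c, a))))))   [R3 at 1]
3. cons(e, cons(cons(e, e), m(cons(c, cons(c, c)), cons(a, a), cons(cons(e, e), cons(e, cons(c, a))))))  →  cons(e, cons(cons(e, e), cons(a, a)))   [R4 at 2.2]

Reduce t₂ = cons(k(cons(m(m(cons(a, cons(a, a)), cons(c, cons(a, c)), cons(cons(c, cons(e, c)), a)), cons(a, c), cons(cons(c, c), cons(c, e))), cons(e, c)), cons(cons(e, a), e)), cons(a, cons(m(cons(cons(c, c), cons(a, a)), a, cons(c, c)), e))):
1. cons(k(cons(m(m(cons(a, cons(a, a)), cons(c, cons(a, c)), cons(cons(c, cons(e, c)), a)), cons(a, c), cons(cons(c, c), cons(c, e))), cons(e, c)), cons(cons(e, a), e)), cons(a, cons(m(cons(cons(c, c), cons(a, a)), a, cons(c, c)), e)))  →  cons(m(m(cons(a, cons(a, a)), cons(c, cons(a, c)), cons(cons(c, cons(e, c)), a)), cons(a, c), cons(cons(c, c), cons(c, e))), cons(a, cons(m(cons(cons(c, c), cons(a, a)), a, cons(c, c)), e)))   [R8 at 1]
2. cons(m(m(cons(a, cons(a, a)), cons(c, cons(a, c)), cons(cons(c, cons(e, c)), a)), cons(a, c), cons(cons(c, c), cons(c, e))), cons(a, cons(m(cons(cons(c, c), cons(a, a)), a, cons(c, c)), e)))  →  cons(m(cons(c, cons(a, c)), cons(a, c), cons(cons(c, c), cons(c, e))), cons(a, cons(m(cons(cons(c, c), cons(a, a)), a, cons(c, c)), e)))   [R4 at 1.1]
3. cons(m(cons(c, cons(a, c)), cons(a, c), cons(cons(c, c), cons(c, e))), cons(a, cons(m(cons(cons(c, c), cons(a, a)), a, cons(c, c)), e)))  →  cons(cons(a, c), cons(a, cons(m(cons(cons(c, c), cons(a, a)), a, cons(c, c)), e)))   [R4 at 1]
4. cons(cons(a, c), cons(a, cons(m(cons(cons(c, c), cons(a, a)), a, cons(c, c)), e)))  →  cons(cons(a, c), cons(a, cons(a, e)))   [R4 at 2.2.1]

no — NF(t₁) = cons(e, cons(cons(e, e), cons(a, a))), NF(t₂) = cons(cons(a, c), cons(a, cons(a, e)))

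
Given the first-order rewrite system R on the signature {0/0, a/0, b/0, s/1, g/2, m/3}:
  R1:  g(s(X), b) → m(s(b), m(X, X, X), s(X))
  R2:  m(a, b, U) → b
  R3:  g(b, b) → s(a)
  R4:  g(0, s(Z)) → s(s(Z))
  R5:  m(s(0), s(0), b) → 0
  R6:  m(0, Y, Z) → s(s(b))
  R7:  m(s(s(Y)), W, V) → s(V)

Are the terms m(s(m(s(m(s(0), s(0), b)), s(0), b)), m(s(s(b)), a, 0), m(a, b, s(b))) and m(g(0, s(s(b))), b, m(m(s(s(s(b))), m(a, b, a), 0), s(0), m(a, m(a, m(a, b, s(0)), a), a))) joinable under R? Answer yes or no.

no — NF(t₁) = 0, NF(t₂) = s(0)

Reduce t₁ = m(s(m(s(m(s(0), s(0), b)), s(0), b)), m(s(s(b)), a, 0), m(a, b, s(b))):
1. m(s(m(s(m(s(0), s(0), b)), s(0), b)), m(s(s(b)), a, 0), m(a, b, s(b)))  →  m(s(m(s(0), s(0), b)), m(s(s(b)), a, 0), m(a, b, s(b)))   [R5 at 1.1.1.1]
2. m(s(m(s(0), s(0), b)), m(s(s(b)), a, 0), m(a, b, s(b)))  →  m(s(0), m(s(s(b)), a, 0), m(a, b, s(b)))   [R5 at 1.1]
3. m(s(0), m(s(s(b)), a, 0), m(a, b, s(b)))  →  m(s(0), s(0), m(a, b, s(b)))   [R7 at 2]
4. m(s(0), s(0), m(a, b, s(b)))  →  m(s(0), s(0), b)   [R2 at 3]
5. m(s(0), s(0), b)  →  0   [R5 at ε]

Reduce t₂ = m(g(0, s(s(b))), b, m(m(s(s(s(b))), m(a, b, a), 0), s(0), m(a, m(a, m(a, b, s(0)), a), a))):
1. m(g(0, s(s(b))), b, m(m(s(s(s(b))), m(a, b, a), 0), s(0), m(a, m(a, m(a, b, s(0)), a), a)))  →  m(s(s(s(b))), b, m(m(s(s(s(b))), m(a, b, a), 0), s(0), m(a, m(a, m(a, b, s(0)), a), a)))   [R4 at 1]
2. m(s(s(s(b))), b, m(m(s(s(s(b))), m(a, b, a), 0), s(0), m(a, m(a, m(a, b, s(0)), a), a)))  →  s(m(m(s(s(s(b))), m(a, b, a), 0), s(0), m(a, m(a, m(a, b, s(0)), a), a)))   [R7 at ε]
3. s(m(m(s(s(s(b))), m(a, b, a), 0), s(0), m(a, m(a, m(a, b, s(0)), a), a)))  →  s(m(s(0), s(0), m(a, m(a, m(a, b, s(0)), a), a)))   [R7 at 1.1]
4. s(m(s(0), s(0), m(a, m(a, m(a, b, s(0)), a), a)))  →  s(m(s(0), s(0), m(a, m(a, b, a), a)))   [R2 at 1.3.2.2]
5. s(m(s(0), s(0), m(a, m(a, b, a), a)))  →  s(m(s(0), s(0), m(a, b, a)))   [R2 at 1.3.2]
6. s(m(s(0), s(0), m(a, b, a)))  →  s(m(s(0), s(0), b))   [R2 at 1.3]
7. s(m(s(0), s(0), b))  →  s(0)   [R5 at 1]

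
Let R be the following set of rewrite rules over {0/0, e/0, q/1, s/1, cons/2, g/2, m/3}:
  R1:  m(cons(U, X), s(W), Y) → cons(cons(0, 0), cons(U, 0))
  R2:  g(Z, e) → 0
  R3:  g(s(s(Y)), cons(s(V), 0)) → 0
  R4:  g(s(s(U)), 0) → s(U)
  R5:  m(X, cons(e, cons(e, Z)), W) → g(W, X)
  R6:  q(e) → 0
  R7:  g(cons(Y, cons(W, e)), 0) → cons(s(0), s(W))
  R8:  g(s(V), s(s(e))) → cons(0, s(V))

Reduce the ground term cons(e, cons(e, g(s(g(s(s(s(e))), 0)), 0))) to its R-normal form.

1. cons(e, cons(e, g(s(g(s(s(s(e))), 0)), 0)))  →  cons(e, cons(e, g(s(s(s(e))), 0)))   [R4 at 2.2.1.1]
2. cons(e, cons(e, g(s(s(s(e))), 0)))  →  cons(e, cons(e, s(s(e))))   [R4 at 2.2]

cons(e, cons(e, s(s(e))))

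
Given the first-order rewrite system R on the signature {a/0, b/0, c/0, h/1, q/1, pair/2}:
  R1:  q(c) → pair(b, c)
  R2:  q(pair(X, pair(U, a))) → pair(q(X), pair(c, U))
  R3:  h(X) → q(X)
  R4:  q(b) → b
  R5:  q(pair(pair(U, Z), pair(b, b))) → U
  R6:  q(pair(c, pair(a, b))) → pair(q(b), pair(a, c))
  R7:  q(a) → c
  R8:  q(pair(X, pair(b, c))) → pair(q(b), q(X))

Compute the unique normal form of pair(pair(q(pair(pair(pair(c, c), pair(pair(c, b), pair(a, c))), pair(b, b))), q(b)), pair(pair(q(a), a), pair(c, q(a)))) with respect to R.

1. pair(pair(q(pair(pair(pair(c, c), pair(pair(c, b), pair(a, c))), pair(b, b))), q(b)), pair(pair(q(a), a), pair(c, q(a))))  →  pair(pair(pair(c, c), q(b)), pair(pair(q(a), a), pair(c, q(a))))   [R5 at 1.1]
2. pair(pair(pair(c, c), q(b)), pair(pair(q(a), a), pair(c, q(a))))  →  pair(pair(pair(c, c), b), pair(pair(q(a), a), pair(c, q(a))))   [R4 at 1.2]
3. pair(pair(pair(c, c), b), pair(pair(q(a), a), pair(c, q(a))))  →  pair(pair(pair(c, c), b), pair(pair(c, a), pair(c, q(a))))   [R7 at 2.1.1]
4. pair(pair(pair(c, c), b), pair(pair(c, a), pair(c, q(a))))  →  pair(pair(pair(c, c), b), pair(pair(c, a), pair(c, c)))   [R7 at 2.2.2]

pair(pair(pair(c, c), b), pair(pair(c, a), pair(c, c)))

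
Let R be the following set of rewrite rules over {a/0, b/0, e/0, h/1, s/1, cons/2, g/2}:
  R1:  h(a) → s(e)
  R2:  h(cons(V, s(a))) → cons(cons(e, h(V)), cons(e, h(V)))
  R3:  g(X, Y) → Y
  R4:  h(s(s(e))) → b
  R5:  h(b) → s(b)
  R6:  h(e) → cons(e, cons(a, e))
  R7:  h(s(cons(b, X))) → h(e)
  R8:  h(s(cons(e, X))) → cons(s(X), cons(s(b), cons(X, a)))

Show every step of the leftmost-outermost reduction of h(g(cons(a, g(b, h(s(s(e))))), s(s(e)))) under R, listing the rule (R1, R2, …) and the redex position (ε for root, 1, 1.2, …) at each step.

b

1. h(g(cons(a, g(b, h(s(s(e))))), s(s(e))))  →  h(s(s(e)))   [R3 at 1]
2. h(s(s(e)))  →  b   [R4 at ε]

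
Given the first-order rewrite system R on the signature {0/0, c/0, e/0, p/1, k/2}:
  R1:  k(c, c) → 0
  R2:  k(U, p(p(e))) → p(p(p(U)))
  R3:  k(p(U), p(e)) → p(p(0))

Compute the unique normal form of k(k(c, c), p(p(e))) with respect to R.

1. k(k(c, c), p(p(e)))  →  p(p(p(k(c, c))))   [R2 at ε]
2. p(p(p(k(c, c))))  →  p(p(p(0)))   [R1 at 1.1.1]

p(p(p(0)))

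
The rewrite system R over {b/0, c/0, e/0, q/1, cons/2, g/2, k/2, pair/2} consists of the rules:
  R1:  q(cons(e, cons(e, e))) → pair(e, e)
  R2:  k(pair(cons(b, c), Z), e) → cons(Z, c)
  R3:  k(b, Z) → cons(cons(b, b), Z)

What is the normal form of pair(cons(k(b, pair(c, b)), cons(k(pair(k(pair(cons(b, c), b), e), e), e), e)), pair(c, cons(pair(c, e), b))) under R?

pair(cons(cons(cons(b, b), pair(c, b)), cons(cons(e, c), e)), pair(c, cons(pair(c, e), b)))

1. pair(cons(k(b, pair(c, b)), cons(k(pair(k(pair(cons(b, c), b), e), e), e), e)), pair(c, cons(pair(c, e), b)))  →  pair(cons(cons(cons(b, b), pair(c, b)), cons(k(pair(k(pair(cons(b, c), b), e), e), e), e)), pair(c, cons(pair(c, e), b)))   [R3 at 1.1]
2. pair(cons(cons(cons(b, b), pair(c, b)), cons(k(pair(k(pair(cons(b, c), b), e), e), e), e)), pair(c, cons(pair(c, e), b)))  →  pair(cons(cons(cons(b, b), pair(c, b)), cons(k(pair(cons(b, c), e), e), e)), pair(c, cons(pair(c, e), b)))   [R2 at 1.2.1.1.1]
3. pair(cons(cons(cons(b, b), pair(c, b)), cons(k(pair(cons(b, c), e), e), e)), pair(c, cons(pair(c, e), b)))  →  pair(cons(cons(cons(b, b), pair(c, b)), cons(cons(e, c), e)), pair(c, cons(pair(c, e), b)))   [R2 at 1.2.1]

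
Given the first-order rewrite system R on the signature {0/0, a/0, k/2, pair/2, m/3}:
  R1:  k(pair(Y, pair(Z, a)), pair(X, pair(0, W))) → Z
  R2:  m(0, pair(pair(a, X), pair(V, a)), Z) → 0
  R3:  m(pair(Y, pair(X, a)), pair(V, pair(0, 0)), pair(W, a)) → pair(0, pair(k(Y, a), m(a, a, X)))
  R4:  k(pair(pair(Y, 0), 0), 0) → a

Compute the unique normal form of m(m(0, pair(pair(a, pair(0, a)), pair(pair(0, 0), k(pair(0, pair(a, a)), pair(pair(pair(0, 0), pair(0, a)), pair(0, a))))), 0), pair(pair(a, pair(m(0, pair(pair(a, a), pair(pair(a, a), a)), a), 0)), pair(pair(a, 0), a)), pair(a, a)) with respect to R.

0

1. m(m(0, pair(pair(a, pair(0, a)), pair(pair(0, 0), k(pair(0, pair(a, a)), pair(pair(pair(0, 0), pair(0, a)), pair(0, a))))), 0), pair(pair(a, pair(m(0, pair(pair(a, a), pair(pair(a, a), a)), a), 0)), pair(pair(a, 0), a)), pair(a, a))  →  m(m(0, pair(pair(a, pair(0, a)), pair(pair(0, 0), a)), 0), pair(pair(a, pair(m(0, pair(pair(a, a), pair(pair(a, a), a)), a), 0)), pair(pair(a, 0), a)), pair(a, a))   [R1 at 1.2.2.2]
2. m(m(0, pair(pair(a, pair(0, a)), pair(pair(0, 0), a)), 0), pair(pair(a, pair(m(0, pair(pair(a, a), pair(pair(a, a), a)), a), 0)), pair(pair(a, 0), a)), pair(a, a))  →  m(0, pair(pair(a, pair(m(0, pair(pair(a, a), pair(pair(a, a), a)), a), 0)), pair(pair(a, 0), a)), pair(a, a))   [R2 at 1]
3. m(0, pair(pair(a, pair(m(0, pair(pair(a, a), pair(pair(a, a), a)), a), 0)), pair(pair(a, 0), a)), pair(a, a))  →  0   [R2 at ε]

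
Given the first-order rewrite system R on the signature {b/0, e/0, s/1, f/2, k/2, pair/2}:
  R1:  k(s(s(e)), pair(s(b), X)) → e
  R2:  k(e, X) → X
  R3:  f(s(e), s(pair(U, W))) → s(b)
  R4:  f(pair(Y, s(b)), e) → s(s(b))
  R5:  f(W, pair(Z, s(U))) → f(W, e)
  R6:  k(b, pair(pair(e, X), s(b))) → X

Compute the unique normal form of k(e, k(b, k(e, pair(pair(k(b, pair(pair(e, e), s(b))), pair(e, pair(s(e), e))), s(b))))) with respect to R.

pair(e, pair(s(e), e))

1. k(e, k(b, k(e, pair(pair(k(b, pair(pair(e, e), s(b))), pair(e, pair(s(e), e))), s(b)))))  →  k(b, k(e, pair(pair(k(b, pair(pair(e, e), s(b))), pair(e, pair(s(e), e))), s(b))))   [R2 at ε]
2. k(b, k(e, pair(pair(k(b, pair(pair(e, e), s(b))), pair(e, pair(s(e), e))), s(b))))  →  k(b, pair(pair(k(b, pair(pair(e, e), s(b))), pair(e, pair(s(e), e))), s(b)))   [R2 at 2]
3. k(b, pair(pair(k(b, pair(pair(e, e), s(b))), pair(e, pair(s(e), e))), s(b)))  →  k(b, pair(pair(e, pair(e, pair(s(e), e))), s(b)))   [R6 at 2.1.1]
4. k(b, pair(pair(e, pair(e, pair(s(e), e))), s(b)))  →  pair(e, pair(s(e), e))   [R6 at ε]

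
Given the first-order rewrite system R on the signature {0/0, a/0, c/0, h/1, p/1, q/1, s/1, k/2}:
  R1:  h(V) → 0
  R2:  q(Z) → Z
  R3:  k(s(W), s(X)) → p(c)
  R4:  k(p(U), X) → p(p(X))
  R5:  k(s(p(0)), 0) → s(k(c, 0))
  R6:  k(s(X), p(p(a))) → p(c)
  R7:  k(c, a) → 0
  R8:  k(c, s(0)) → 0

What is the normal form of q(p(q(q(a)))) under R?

p(a)

1. q(p(q(q(a))))  →  p(q(q(a)))   [R2 at ε]
2. p(q(q(a)))  →  p(q(a))   [R2 at 1]
3. p(q(a))  →  p(a)   [R2 at 1]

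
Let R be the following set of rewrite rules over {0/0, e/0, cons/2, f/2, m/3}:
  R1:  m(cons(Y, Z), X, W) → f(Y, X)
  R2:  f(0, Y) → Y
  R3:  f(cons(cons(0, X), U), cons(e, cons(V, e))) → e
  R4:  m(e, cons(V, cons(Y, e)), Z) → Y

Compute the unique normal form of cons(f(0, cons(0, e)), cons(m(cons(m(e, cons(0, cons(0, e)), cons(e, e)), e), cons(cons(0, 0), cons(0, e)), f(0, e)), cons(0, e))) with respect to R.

cons(cons(0, e), cons(cons(cons(0, 0), cons(0, e)), cons(0, e)))

1. cons(f(0, cons(0, e)), cons(m(cons(m(e, cons(0, cons(0, e)), cons(e, e)), e), cons(cons(0, 0), cons(0, e)), f(0, e)), cons(0, e)))  →  cons(cons(0, e), cons(m(cons(m(e, cons(0, cons(0, e)), cons(e, e)), e), cons(cons(0, 0), cons(0, e)), f(0, e)), cons(0, e)))   [R2 at 1]
2. cons(cons(0, e), cons(m(cons(m(e, cons(0, cons(0, e)), cons(e, e)), e), cons(cons(0, 0), cons(0, e)), f(0, e)), cons(0, e)))  →  cons(cons(0, e), cons(f(m(e, cons(0, cons(0, e)), cons(e, e)), cons(cons(0, 0), cons(0, e))), cons(0, e)))   [R1 at 2.1]
3. cons(cons(0, e), cons(f(m(e, cons(0, cons(0, e)), cons(e, e)), cons(cons(0, 0), cons(0, e))), cons(0, e)))  →  cons(cons(0, e), cons(f(0, cons(cons(0, 0), cons(0, e))), cons(0, e)))   [R4 at 2.1.1]
4. cons(cons(0, e), cons(f(0, cons(cons(0, 0), cons(0, e))), cons(0, e)))  →  cons(cons(0, e), cons(cons(cons(0, 0), cons(0, e)), cons(0, e)))   [R2 at 2.1]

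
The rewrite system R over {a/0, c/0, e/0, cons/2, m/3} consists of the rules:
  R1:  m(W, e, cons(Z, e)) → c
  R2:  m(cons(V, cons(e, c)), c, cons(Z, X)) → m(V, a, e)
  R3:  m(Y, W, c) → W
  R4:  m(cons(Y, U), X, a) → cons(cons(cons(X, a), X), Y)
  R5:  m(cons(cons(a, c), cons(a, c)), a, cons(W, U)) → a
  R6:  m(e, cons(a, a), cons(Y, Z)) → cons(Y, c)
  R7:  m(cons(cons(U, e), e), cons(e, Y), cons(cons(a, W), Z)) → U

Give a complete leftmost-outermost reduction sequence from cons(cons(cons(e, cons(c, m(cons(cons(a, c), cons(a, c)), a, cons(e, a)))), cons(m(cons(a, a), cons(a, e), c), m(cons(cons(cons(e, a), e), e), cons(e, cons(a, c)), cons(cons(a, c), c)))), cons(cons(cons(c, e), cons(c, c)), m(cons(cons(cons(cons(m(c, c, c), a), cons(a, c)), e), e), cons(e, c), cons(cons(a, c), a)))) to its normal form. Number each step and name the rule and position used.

cons(cons(cons(e, cons(c, a)), cons(cons(a, e), cons(e, a))), cons(cons(cons(c, e), cons(c, c)), cons(cons(c, a), cons(a, c))))

1. cons(cons(cons(e, cons(c, m(cons(cons(a, c), cons(a, c)), a, cons(e, a)))), cons(m(cons(a, a), cons(a, e), c), m(cons(cons(cons(e, a), e), e), cons(e, cons(a, c)), cons(cons(a, c), c)))), cons(cons(cons(c, e), cons(c, c)), m(cons(cons(cons(cons(m(c, c, c), a), cons(a, c)), e), e), cons(e, c), cons(cons(a, c), a))))  →  cons(cons(cons(e, cons(c, a)), cons(m(cons(a, a), cons(a, e), c), m(cons(cons(cons(e, a), e), e), cons(e, cons(a, c)), cons(cons(a, c), c)))), cons(cons(cons(c, e), cons(c, c)), m(cons(cons(cons(cons(m(c, c, c), a), cons(a, c)), e), e), cons(e, c), cons(cons(a, c), a))))   [R5 at 1.1.2.2]
2. cons(cons(cons(e, cons(c, a)), cons(m(cons(a, a), cons(a, e), c), m(cons(cons(cons(e, a), e), e), cons(e, cons(a, c)), cons(cons(a, c), c)))), cons(cons(cons(c, e), cons(c, c)), m(cons(cons(cons(cons(m(c, c, c), a), cons(a, c)), e), e), cons(e, c), cons(cons(a, c), a))))  →  cons(cons(cons(e, cons(c, a)), cons(cons(a, e), m(cons(cons(cons(e, a), e), e), cons(e, cons(a, c)), cons(cons(a, c), c)))), cons(cons(cons(c, e), cons(c, c)), m(cons(cons(cons(cons(m(c, c, c), a), cons(a, c)), e), e), cons(e, c), cons(cons(a, c), a))))   [R3 at 1.2.1]
3. cons(cons(cons(e, cons(c, a)), cons(cons(a, e), m(cons(cons(cons(e, a), e), e), cons(e, cons(a, c)), cons(cons(a, c), c)))), cons(cons(cons(c, e), cons(c, c)), m(cons(cons(cons(cons(m(c, c, c), a), cons(a, c)), e), e), cons(e, c), cons(cons(a, c), a))))  →  cons(cons(cons(e, cons(c, a)), cons(cons(a, e), cons(e, a))), cons(cons(cons(c, e), cons(c, c)), m(cons(cons(cons(cons(m(c, c, c), a), cons(a, c)), e), e), cons(e, c), cons(cons(a, c), a))))   [R7 at 1.2.2]
4. cons(cons(cons(e, cons(c, a)), cons(cons(a, e), cons(e, a))), cons(cons(cons(c, e), cons(c, c)), m(cons(cons(cons(cons(m(c, c, c), a), cons(a, c)), e), e), cons(e, c), cons(cons(a, c), a))))  →  cons(cons(cons(e, cons(c, a)), cons(cons(a, e), cons(e, a))), cons(cons(cons(c, e), cons(c, c)), cons(cons(m(c, c, c), a), cons(a, c))))   [R7 at 2.2]
5. cons(cons(cons(e, cons(c, a)), cons(cons(a, e), cons(e, a))), cons(cons(cons(c, e), cons(c, c)), cons(cons(m(c, c, c), a), cons(a, c))))  →  cons(cons(cons(e, cons(c, a)), cons(cons(a, e), cons(e, a))), cons(cons(cons(c, e), cons(c, c)), cons(cons(c, a), cons(a, c))))   [R3 at 2.2.1.1]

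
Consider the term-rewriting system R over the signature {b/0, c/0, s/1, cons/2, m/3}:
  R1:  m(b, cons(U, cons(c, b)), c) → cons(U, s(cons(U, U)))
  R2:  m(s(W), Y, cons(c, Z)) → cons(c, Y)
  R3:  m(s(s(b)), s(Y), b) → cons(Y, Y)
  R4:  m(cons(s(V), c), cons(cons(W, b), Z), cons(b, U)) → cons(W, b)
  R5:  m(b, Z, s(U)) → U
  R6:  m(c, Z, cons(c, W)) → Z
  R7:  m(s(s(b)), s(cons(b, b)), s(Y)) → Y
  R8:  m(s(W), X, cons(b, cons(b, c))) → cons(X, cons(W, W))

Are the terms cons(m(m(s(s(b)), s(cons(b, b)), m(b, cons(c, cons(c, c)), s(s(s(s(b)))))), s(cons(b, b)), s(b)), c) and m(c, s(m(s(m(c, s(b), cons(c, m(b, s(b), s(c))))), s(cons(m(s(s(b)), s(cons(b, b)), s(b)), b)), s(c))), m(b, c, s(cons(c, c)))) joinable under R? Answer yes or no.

no — NF(t₁) = cons(b, c), NF(t₂) = s(c)

Reduce t₁ = cons(m(m(s(s(b)), s(cons(b, b)), m(b, cons(c, cons(c, c)), s(s(s(s(b)))))), s(cons(b, b)), s(b)), c):
1. cons(m(m(s(s(b)), s(cons(b, b)), m(b, cons(c, cons(c, c)), s(s(s(s(b)))))), s(cons(b, b)), s(b)), c)  →  cons(m(m(s(s(b)), s(cons(b, b)), s(s(s(b)))), s(cons(b, b)), s(b)), c)   [R5 at 1.1.3]
2. cons(m(m(s(s(b)), s(cons(b, b)), s(s(s(b)))), s(cons(b, b)), s(b)), c)  →  cons(m(s(s(b)), s(cons(b, b)), s(b)), c)   [R7 at 1.1]
3. cons(m(s(s(b)), s(cons(b, b)), s(b)), c)  →  cons(b, c)   [R7 at 1]

Reduce t₂ = m(c, s(m(s(m(c, s(b), cons(c, m(b, s(b), s(c))))), s(cons(m(s(s(b)), s(cons(b, b)), s(b)), b)), s(c))), m(b, c, s(cons(c, c)))):
1. m(c, s(m(s(m(c, s(b), cons(c, m(b, s(b), s(c))))), s(cons(m(s(s(b)), s(cons(b, b)), s(b)), b)), s(c))), m(b, c, s(cons(c, c))))  →  m(c, s(m(s(s(b)), s(cons(m(s(s(b)), s(cons(b, b)), s(b)), b)), s(c))), m(b, c, s(cons(c, c))))   [R6 at 2.1.1.1]
2. m(c, s(m(s(s(b)), s(cons(m(s(s(b)), s(cons(b, b)), s(b)), b)), s(c))), m(b, c, s(cons(c, c))))  →  m(c, s(m(s(s(b)), s(cons(b, b)), s(c))), m(b, c, s(cons(c, c))))   [R7 at 2.1.2.1.1]
3. m(c, s(m(s(s(b)), s(cons(b, b)), s(c))), m(b, c, s(cons(c, c))))  →  m(c, s(c), m(b, c, s(cons(c, c))))   [R7 at 2.1]
4. m(c, s(c), m(b, c, s(cons(c, c))))  →  m(c, s(c), cons(c, c))   [R5 at 3]
5. m(c, s(c), cons(c, c))  →  s(c)   [R6 at ε]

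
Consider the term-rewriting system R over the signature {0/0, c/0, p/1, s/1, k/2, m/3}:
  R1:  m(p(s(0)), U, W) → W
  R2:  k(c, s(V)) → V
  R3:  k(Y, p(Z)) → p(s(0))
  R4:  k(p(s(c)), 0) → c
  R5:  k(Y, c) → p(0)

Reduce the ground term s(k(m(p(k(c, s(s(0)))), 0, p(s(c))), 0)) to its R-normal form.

1. s(k(m(p(k(c, s(s(0)))), 0, p(s(c))), 0))  →  s(k(m(p(s(0)), 0, p(s(c))), 0))   [R2 at 1.1.1.1]
2. s(k(m(p(s(0)), 0, p(s(c))), 0))  →  s(k(p(s(c)), 0))   [R1 at 1.1]
3. s(k(p(s(c)), 0))  →  s(c)   [R4 at 1]

s(c)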